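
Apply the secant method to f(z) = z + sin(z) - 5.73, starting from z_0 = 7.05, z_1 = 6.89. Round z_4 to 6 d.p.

6.004804

f(z_0) = 2.013845, f(z_1) = 1.730254
z_2 = 6.890000 - (1.730254)·(6.890000 - 7.050000)/(1.730254 - (2.013845)) = 5.913804; f(z_2) = -0.177234
z_3 = 5.913804 - (-0.177234)·(5.913804 - 6.890000)/(-0.177234 - (1.730254)) = 6.004507; f(z_3) = -0.000577
z_4 = 6.004507 - (-0.000577)·(6.004507 - 5.913804)/(-0.000577 - (-0.177234)) = 6.004804; f(z_4) = 0.000004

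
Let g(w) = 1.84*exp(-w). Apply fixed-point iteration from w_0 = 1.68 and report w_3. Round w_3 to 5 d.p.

0.49854

w_1 = g(1.680000) = 0.342928
w_2 = g(0.342928) = 1.305828
w_3 = g(1.305828) = 0.498544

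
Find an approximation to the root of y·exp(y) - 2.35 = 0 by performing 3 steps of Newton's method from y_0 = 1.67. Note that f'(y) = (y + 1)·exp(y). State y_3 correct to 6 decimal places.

0.930469

y_0 = 1.670000: f = 6.521320, f' = 14.183488 → y_1 = 1.670000 - (6.521320)/(14.183488) = 1.210217
y_1 = 1.210217: f = 1.709328, f' = 7.413542 → y_2 = 1.210217 - (1.709328)/(7.413542) = 0.979649
y_2 = 0.979649: f = 0.259316, f' = 5.272838 → y_3 = 0.979649 - (0.259316)/(5.272838) = 0.930469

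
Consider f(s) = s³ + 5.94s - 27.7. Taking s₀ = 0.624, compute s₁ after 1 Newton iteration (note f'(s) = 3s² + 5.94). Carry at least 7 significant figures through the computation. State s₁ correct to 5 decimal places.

3.96531

Newton update: s ← s − f(s)/f'(s).
s_0 = 0.624000: f = -23.750469, f' = 7.108128 → s_1 = 0.624000 - (-23.750469)/(7.108128) = 3.965311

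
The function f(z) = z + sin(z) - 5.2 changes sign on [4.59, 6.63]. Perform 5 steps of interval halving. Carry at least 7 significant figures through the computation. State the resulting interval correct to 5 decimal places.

f(4.590000) = -1.602520, f(6.630000) = 1.769904 (opposite signs)
step 1: m = 5.610000, f(m) = -0.213480 < 0 → root in [5.610000, 6.630000]
step 2: m = 6.120000, f(m) = 0.757538 > 0 → root in [5.610000, 6.120000]
step 3: m = 5.865000, f(m) = 0.258897 > 0 → root in [5.610000, 5.865000]
step 4: m = 5.737500, f(m) = 0.018496 > 0 → root in [5.610000, 5.737500]
step 5: m = 5.673750, f(m) = -0.098655 < 0 → root in [5.673750, 5.737500]

[5.67375, 5.73750]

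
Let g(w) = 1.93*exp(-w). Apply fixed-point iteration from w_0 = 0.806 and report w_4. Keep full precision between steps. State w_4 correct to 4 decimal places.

w_1 = g(0.806000) = 0.862017
w_2 = g(0.862017) = 0.815057
w_3 = g(0.815057) = 0.854245
w_4 = g(0.854245) = 0.821416

0.8214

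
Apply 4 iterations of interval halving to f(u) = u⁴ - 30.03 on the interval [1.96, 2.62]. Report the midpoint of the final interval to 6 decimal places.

2.351875

f(1.960000) = -15.272109, f(2.620000) = 17.089987 (opposite signs)
step 1: m = 2.290000, f(m) = -2.529415 < 0 → root in [2.290000, 2.620000]
step 2: m = 2.455000, f(m) = 6.295030 > 0 → root in [2.290000, 2.455000]
step 3: m = 2.372500, f(m) = 1.652897 > 0 → root in [2.290000, 2.372500]
step 4: m = 2.331250, f(m) = -0.493747 < 0 → root in [2.331250, 2.372500]
Midpoint of [2.331250, 2.372500] = 2.351875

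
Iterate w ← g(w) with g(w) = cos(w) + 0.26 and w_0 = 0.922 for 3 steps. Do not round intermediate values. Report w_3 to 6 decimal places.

0.874355

w_1 = g(0.922000) = 0.864228
w_2 = g(0.864228) = 0.909228
w_3 = g(0.909228) = 0.874355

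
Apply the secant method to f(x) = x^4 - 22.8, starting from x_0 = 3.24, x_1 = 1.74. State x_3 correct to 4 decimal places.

2.2844

f(x_0) = 87.399606, f(x_1) = -13.633638
x_2 = 1.740000 - (-13.633638)·(1.740000 - 3.240000)/(-13.633638 - (87.399606)) = 1.942413; f(x_2) = -8.564706
x_3 = 1.942413 - (-8.564706)·(1.942413 - 1.740000)/(-8.564706 - (-13.633638)) = 2.284420; f(x_3) = 4.433519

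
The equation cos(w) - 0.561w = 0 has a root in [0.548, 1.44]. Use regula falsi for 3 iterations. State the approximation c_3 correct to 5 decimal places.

f(0.548000) = 0.546140, f(1.440000) = -0.677416
step 1: c = 0.946148, f(c) = 0.054022 > 0 → new bracket [0.946148, 1.440000]
step 2: c = 0.982623, f(c) = 0.003590 > 0 → new bracket [0.982623, 1.440000]
step 3: c = 0.985035, f(c) = 0.000230 > 0 → new bracket [0.985035, 1.440000]

0.98503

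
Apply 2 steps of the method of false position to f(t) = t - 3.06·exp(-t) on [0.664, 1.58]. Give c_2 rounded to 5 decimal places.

1.06554

f(0.664000) = -0.911251, f(1.580000) = 0.949716
step 1: c = 1.112533, f(c) = 0.106635 > 0 → new bracket [0.664000, 1.112533]
step 2: c = 1.065545, f(c) = 0.011252 > 0 → new bracket [0.664000, 1.065545]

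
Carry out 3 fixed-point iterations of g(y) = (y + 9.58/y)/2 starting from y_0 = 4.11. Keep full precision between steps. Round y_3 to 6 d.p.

y_1 = g(4.110000) = 3.220450
y_2 = g(3.220450) = 3.097595
y_3 = g(3.097595) = 3.095158

3.095158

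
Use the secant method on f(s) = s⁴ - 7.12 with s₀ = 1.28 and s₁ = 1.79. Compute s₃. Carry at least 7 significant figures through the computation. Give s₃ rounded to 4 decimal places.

f(s_0) = -4.435645, f(s_1) = 3.146257
s_2 = 1.790000 - (3.146257)·(1.790000 - 1.280000)/(3.146257 - (-4.435645)) = 1.578366; f(s_2) = -0.913733
s_3 = 1.578366 - (-0.913733)·(1.578366 - 1.790000)/(-0.913733 - (3.146257)) = 1.625996; f(s_3) = -0.129995

1.6260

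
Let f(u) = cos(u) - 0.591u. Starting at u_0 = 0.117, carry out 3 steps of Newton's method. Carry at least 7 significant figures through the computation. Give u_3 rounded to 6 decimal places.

0.964440

f'(u) = -sin(u) - 0.591
u_0 = 0.117000: f = 0.924016, f' = -0.707733 → u_1 = 0.117000 - (0.924016)/(-0.707733) = 1.422600
u_1 = 1.422600: f = -0.693102, f' = -1.580039 → u_2 = 1.422600 - (-0.693102)/(-1.580039) = 0.983939
u_2 = 0.983939: f = -0.027760, f' = -1.423685 → u_3 = 0.983939 - (-0.027760)/(-1.423685) = 0.964440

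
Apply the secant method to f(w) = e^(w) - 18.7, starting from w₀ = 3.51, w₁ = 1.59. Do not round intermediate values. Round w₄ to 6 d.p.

f(w_0) = 14.748268, f(w_1) = -13.796251
w_2 = 1.590000 - (-13.796251)·(1.590000 - 3.510000)/(-13.796251 - (14.748268)) = 2.517982; f(w_2) = -6.296458
w_3 = 2.517982 - (-6.296458)·(2.517982 - 1.590000)/(-6.296458 - (-13.796251)) = 3.297070; f(w_3) = 8.333322
w_4 = 3.297070 - (8.333322)·(3.297070 - 2.517982)/(8.333322 - (-6.296458)) = 2.853291; f(w_4) = -1.355230

2.853291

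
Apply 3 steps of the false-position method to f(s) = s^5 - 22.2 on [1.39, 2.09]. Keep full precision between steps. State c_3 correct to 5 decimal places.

1.85247

f(1.390000) = -17.011116, f(2.090000) = 17.677822
step 1: c = 1.733273, f(c) = -6.556460 < 0 → new bracket [1.733273, 2.090000]
step 2: c = 1.829784, f(c) = -1.688433 < 0 → new bracket [1.829784, 2.090000]
step 3: c = 1.852471, f(c) = -0.384934 < 0 → new bracket [1.852471, 2.090000]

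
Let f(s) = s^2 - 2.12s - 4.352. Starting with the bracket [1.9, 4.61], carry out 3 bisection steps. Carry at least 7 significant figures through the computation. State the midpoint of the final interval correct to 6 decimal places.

3.424375

f(1.900000) = -4.770000, f(4.610000) = 7.126900 (opposite signs)
step 1: m = 3.255000, f(m) = -0.657575 < 0 → root in [3.255000, 4.610000]
step 2: m = 3.932500, f(m) = 2.775656 > 0 → root in [3.255000, 3.932500]
step 3: m = 3.593750, f(m) = 0.944289 > 0 → root in [3.255000, 3.593750]
Midpoint of [3.255000, 3.593750] = 3.424375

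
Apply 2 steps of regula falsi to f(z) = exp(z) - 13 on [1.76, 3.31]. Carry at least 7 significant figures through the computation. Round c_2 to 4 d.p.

2.4673

f(1.760000) = -7.187563, f(3.310000) = 14.385125
step 1: c = 2.276427, f(c) = -3.258188 < 0 → new bracket [2.276427, 3.310000]
step 2: c = 2.467297, f(c) = -1.209467 < 0 → new bracket [2.467297, 3.310000]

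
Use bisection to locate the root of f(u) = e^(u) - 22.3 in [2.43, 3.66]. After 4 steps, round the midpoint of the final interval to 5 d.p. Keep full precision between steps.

3.08344

f(2.430000) = -10.941118, f(3.660000) = 16.561343 (opposite signs)
step 1: m = 3.045000, f(m) = -1.289969 < 0 → root in [3.045000, 3.660000]
step 2: m = 3.352500, f(m) = 6.274080 > 0 → root in [3.045000, 3.352500]
step 3: m = 3.198750, f(m) = 2.201884 > 0 → root in [3.045000, 3.198750]
step 4: m = 3.121875, f(m) = 0.388881 > 0 → root in [3.045000, 3.121875]
Midpoint of [3.045000, 3.121875] = 3.083438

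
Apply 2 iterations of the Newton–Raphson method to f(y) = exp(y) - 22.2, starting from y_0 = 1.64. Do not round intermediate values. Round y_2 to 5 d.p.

f'(y) = exp(y)
y_0 = 1.640000: f = -17.044830, f' = 5.155170 → y_1 = 1.640000 - (-17.044830)/(5.155170) = 4.946357
y_1 = 4.946357: f = 118.461591, f' = 140.661591 → y_2 = 4.946357 - (118.461591)/(140.661591) = 4.104183

4.10418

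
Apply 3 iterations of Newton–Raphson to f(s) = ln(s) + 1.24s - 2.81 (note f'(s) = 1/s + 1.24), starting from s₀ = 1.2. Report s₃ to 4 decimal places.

1.7946

Newton update: s ← s − f(s)/f'(s).
s_0 = 1.200000: f = -1.139678, f' = 2.073333 → s_1 = 1.200000 - (-1.139678)/(2.073333) = 1.749684
s_1 = 1.749684: f = -0.080956, f' = 1.811532 → s_2 = 1.749684 - (-0.080956)/(1.811532) = 1.794374
s_2 = 1.794374: f = -0.000321, f' = 1.797298 → s_3 = 1.794374 - (-0.000321)/(1.797298) = 1.794552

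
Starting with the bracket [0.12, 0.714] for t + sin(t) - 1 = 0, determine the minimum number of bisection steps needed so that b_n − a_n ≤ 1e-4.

13

Initial width b − a = 0.714 − 0.12 = 0.594000.
After n steps the width is (b−a)/2^n; need (b−a)/2^n ≤ 1e-4.
So n ≥ log₂(0.594000/1e-4) = log₂(5940.0000) ≈ 12.5362.
Hence n = 13.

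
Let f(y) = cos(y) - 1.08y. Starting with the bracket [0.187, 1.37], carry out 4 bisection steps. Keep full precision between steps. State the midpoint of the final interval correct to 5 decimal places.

0.74153

f(0.187000) = 0.780606, f(1.370000) = -1.280150 (opposite signs)
step 1: m = 0.778500, f(m) = -0.128812 < 0 → root in [0.187000, 0.778500]
step 2: m = 0.482750, f(m) = 0.364352 > 0 → root in [0.482750, 0.778500]
step 3: m = 0.630625, f(m) = 0.126584 > 0 → root in [0.630625, 0.778500]
step 4: m = 0.704562, f(m) = 0.000967 > 0 → root in [0.704562, 0.778500]
Midpoint of [0.704562, 0.778500] = 0.741531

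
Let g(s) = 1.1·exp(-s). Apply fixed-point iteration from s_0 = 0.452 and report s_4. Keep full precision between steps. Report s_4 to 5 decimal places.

s_1 = g(0.452000) = 0.699990
s_2 = g(0.699990) = 0.546250
s_3 = g(0.546250) = 0.637029
s_4 = g(0.637029) = 0.581747

0.58175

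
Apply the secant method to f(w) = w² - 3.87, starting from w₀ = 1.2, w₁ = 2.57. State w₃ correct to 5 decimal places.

1.95048

f(w_0) = -2.430000, f(w_1) = 2.734900
w_2 = 2.570000 - (2.734900)·(2.570000 - 1.200000)/(2.734900 - (-2.430000)) = 1.844562; f(w_2) = -0.467590
w_3 = 1.844562 - (-0.467590)·(1.844562 - 2.570000)/(-0.467590 - (2.734900)) = 1.950482; f(w_3) = -0.065619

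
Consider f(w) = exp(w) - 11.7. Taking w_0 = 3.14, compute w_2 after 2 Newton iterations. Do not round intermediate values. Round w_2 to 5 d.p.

f'(w) = exp(w)
w_0 = 3.140000: f = 11.403867, f' = 23.103867 → w_1 = 3.140000 - (11.403867)/(23.103867) = 2.646409
w_1 = 2.646409: f = 2.403299, f' = 14.103299 → w_2 = 2.646409 - (2.403299)/(14.103299) = 2.476002

2.47600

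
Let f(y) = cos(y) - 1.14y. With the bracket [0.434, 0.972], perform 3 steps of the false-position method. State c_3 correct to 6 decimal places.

0.681294

f(0.434000) = 0.412531, f(0.972000) = -0.544431
step 1: c = 0.665923, f(c) = 0.027195 > 0 → new bracket [0.665923, 0.972000]
step 2: c = 0.680484, f(c) = 0.001516 > 0 → new bracket [0.680484, 0.972000]
step 3: c = 0.681294, f(c) = 0.000084 > 0 → new bracket [0.681294, 0.972000]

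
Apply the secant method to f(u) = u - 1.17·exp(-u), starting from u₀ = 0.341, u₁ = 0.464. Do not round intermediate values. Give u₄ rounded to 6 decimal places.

0.625772

f(u_0) = -0.490939, f(u_1) = -0.271653
u_2 = 0.464000 - (-0.271653)·(0.464000 - 0.341000)/(-0.271653 - (-0.490939)) = 0.616374; f(u_2) = -0.015308
u_3 = 0.616374 - (-0.015308)·(0.616374 - 0.464000)/(-0.015308 - (-0.271653)) = 0.625473; f(u_3) = -0.000487
u_4 = 0.625473 - (-0.000487)·(0.625473 - 0.616374)/(-0.000487 - (-0.015308)) = 0.625772; f(u_4) = -0.000001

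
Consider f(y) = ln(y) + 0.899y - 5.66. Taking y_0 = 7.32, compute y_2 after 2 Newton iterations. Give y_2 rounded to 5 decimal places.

f'(y) = 1/y + 0.899
y_0 = 7.320000: f = 2.911290, f' = 1.035612 → y_1 = 7.320000 - (2.911290)/(1.035612) = 4.508821
y_1 = 4.508821: f = -0.100534, f' = 1.120787 → y_2 = 4.508821 - (-0.100534)/(1.120787) = 4.598521

4.59852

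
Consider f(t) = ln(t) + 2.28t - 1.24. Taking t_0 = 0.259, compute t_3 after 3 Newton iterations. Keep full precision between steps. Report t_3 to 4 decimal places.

f'(t) = 1/t + 2.28
t_0 = 0.259000: f = -2.000407, f' = 6.141004 → t_1 = 0.259000 - (-2.000407)/(6.141004) = 0.584746
t_1 = 0.584746: f = -0.443357, f' = 3.990144 → t_2 = 0.584746 - (-0.443357)/(3.990144) = 0.695859
t_2 = 0.695859: f = -0.016050, f' = 3.717073 → t_3 = 0.695859 - (-0.016050)/(3.717073) = 0.700177

0.7002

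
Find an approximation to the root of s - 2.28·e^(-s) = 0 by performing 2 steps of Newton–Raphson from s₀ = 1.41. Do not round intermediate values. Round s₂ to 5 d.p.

f'(s) = 1 + 2.28·e^(-s)
s_0 = 1.410000: f = 0.853353, f' = 1.556647 → s_1 = 1.410000 - (0.853353)/(1.556647) = 0.861800
s_1 = 0.861800: f = -0.101274, f' = 1.963074 → s_2 = 0.861800 - (-0.101274)/(1.963074) = 0.913390

0.91339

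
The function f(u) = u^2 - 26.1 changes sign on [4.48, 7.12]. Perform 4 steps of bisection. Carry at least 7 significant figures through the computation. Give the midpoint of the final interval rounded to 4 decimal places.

5.0575

f(4.480000) = -6.029600, f(7.120000) = 24.594400 (opposite signs)
step 1: m = 5.800000, f(m) = 7.540000 > 0 → root in [4.480000, 5.800000]
step 2: m = 5.140000, f(m) = 0.319600 > 0 → root in [4.480000, 5.140000]
step 3: m = 4.810000, f(m) = -2.963900 < 0 → root in [4.810000, 5.140000]
step 4: m = 4.975000, f(m) = -1.349375 < 0 → root in [4.975000, 5.140000]
Midpoint of [4.975000, 5.140000] = 5.057500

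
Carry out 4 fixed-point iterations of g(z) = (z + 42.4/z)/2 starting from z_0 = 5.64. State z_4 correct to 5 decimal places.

z_1 = g(5.640000) = 6.578865
z_2 = g(6.578865) = 6.511873
z_3 = g(6.511873) = 6.511528
z_4 = g(6.511528) = 6.511528

6.51153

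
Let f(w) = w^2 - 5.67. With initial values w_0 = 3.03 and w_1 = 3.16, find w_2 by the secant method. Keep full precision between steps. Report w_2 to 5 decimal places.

f(w_0) = 3.510900, f(w_1) = 4.315600
w_2 = 3.160000 - (4.315600)·(3.160000 - 3.030000)/(4.315600 - (3.510900)) = 2.462811; f(w_2) = 0.395438

2.46281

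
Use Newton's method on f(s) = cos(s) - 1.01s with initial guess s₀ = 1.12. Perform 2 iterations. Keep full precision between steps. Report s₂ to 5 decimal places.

0.73479

f'(s) = -sin(s) - 1.01
s_0 = 1.120000: f = -0.695518, f' = -1.910100 → s_1 = 1.120000 - (-0.695518)/(-1.910100) = 0.755874
s_1 = 0.755874: f = -0.035760, f' = -1.695925 → s_2 = 0.755874 - (-0.035760)/(-1.695925) = 0.734788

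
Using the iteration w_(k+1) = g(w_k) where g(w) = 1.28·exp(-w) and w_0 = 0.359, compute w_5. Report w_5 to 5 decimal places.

w_1 = g(0.359000) = 0.893919
w_2 = g(0.893919) = 0.523583
w_3 = g(0.523583) = 0.758264
w_4 = g(0.758264) = 0.599653
w_5 = g(0.599653) = 0.702723

0.70272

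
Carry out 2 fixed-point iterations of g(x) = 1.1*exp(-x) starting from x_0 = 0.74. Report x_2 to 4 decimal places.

x_1 = g(0.740000) = 0.524825
x_2 = g(0.524825) = 0.650825

0.6508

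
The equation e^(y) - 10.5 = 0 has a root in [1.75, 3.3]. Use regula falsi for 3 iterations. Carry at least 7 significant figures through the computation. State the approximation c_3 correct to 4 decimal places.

f(1.750000) = -4.745397, f(3.300000) = 16.612639
step 1: c = 2.094384, f(c) = -2.379563 < 0 → new bracket [2.094384, 3.300000]
step 2: c = 2.245438, f(c) = -1.055453 < 0 → new bracket [2.245438, 3.300000]
step 3: c = 2.308435, f(c) = -0.441332 < 0 → new bracket [2.308435, 3.300000]

2.3084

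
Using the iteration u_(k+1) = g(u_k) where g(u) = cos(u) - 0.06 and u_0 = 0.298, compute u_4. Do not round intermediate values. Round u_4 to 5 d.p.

0.64760

u_1 = g(0.298000) = 0.895926
u_2 = g(0.895926) = 0.564796
u_3 = g(0.564796) = 0.784698
u_4 = g(0.784698) = 0.647602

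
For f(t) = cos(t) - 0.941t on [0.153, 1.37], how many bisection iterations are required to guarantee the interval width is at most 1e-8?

27

Initial width b − a = 1.37 − 0.153 = 1.217000.
After n steps the width is (b−a)/2^n; need (b−a)/2^n ≤ 1e-8.
So n ≥ log₂(1.217000/1e-8) = log₂(121700000.0000) ≈ 26.8588.
Hence n = 27.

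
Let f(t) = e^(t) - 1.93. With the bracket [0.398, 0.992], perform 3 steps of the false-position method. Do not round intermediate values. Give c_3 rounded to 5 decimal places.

False-position update: c = (a·f(b) − b·f(a))/(f(b) − f(a)); replace the endpoint whose sign matches f(c).
f(0.398000) = -0.441156, f(0.992000) = 0.766622
step 1: c = 0.614966, f(c) = -0.080407 < 0 → new bracket [0.614966, 0.992000]
step 2: c = 0.650757, f(c) = -0.013009 < 0 → new bracket [0.650757, 0.992000]
step 3: c = 0.656451, f(c) = -0.002062 < 0 → new bracket [0.656451, 0.992000]

0.65645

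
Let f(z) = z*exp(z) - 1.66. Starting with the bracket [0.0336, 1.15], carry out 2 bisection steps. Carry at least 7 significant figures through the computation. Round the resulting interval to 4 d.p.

f(0.033600) = -1.625252, f(1.150000) = 1.971922 (opposite signs)
step 1: m = 0.591800, f(m) = -0.590476 < 0 → root in [0.591800, 1.150000]
step 2: m = 0.870900, f(m) = 0.420632 > 0 → root in [0.591800, 0.870900]

[0.5918, 0.8709]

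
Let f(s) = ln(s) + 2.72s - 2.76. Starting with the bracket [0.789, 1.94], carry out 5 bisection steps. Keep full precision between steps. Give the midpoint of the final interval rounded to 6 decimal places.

f(0.789000) = -0.850909, f(1.940000) = 3.179488 (opposite signs)
step 1: m = 1.364500, f(m) = 1.262228 > 0 → root in [0.789000, 1.364500]
step 2: m = 1.076750, f(m) = 0.242707 > 0 → root in [0.789000, 1.076750]
step 3: m = 0.932875, f(m) = -0.292064 < 0 → root in [0.932875, 1.076750]
step 4: m = 1.004813, f(m) = -0.022109 < 0 → root in [1.004813, 1.076750]
step 5: m = 1.040781, f(m) = 0.110897 > 0 → root in [1.004813, 1.040781]
Midpoint of [1.004813, 1.040781] = 1.022797

1.022797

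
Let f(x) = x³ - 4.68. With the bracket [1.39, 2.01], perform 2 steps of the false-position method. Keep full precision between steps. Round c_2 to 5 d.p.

1.66273

f(1.390000) = -1.994381, f(2.010000) = 3.440601
step 1: c = 1.617511, f(c) = -0.448041 < 0 → new bracket [1.617511, 2.010000]
step 2: c = 1.662732, f(c) = -0.083078 < 0 → new bracket [1.662732, 2.010000]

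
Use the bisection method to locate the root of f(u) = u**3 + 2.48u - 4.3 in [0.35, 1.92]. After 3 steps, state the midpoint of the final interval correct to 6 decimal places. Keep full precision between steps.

1.233125

f(0.350000) = -3.389125, f(1.920000) = 7.539488 (opposite signs)
step 1: m = 1.135000, f(m) = -0.023065 < 0 → root in [1.135000, 1.920000]
step 2: m = 1.527500, f(m) = 3.052249 > 0 → root in [1.135000, 1.527500]
step 3: m = 1.331250, f(m) = 1.360777 > 0 → root in [1.135000, 1.331250]
Midpoint of [1.135000, 1.331250] = 1.233125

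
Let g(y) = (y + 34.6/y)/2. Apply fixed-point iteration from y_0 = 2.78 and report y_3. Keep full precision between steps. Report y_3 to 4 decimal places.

y_1 = g(2.780000) = 7.613022
y_2 = g(7.613022) = 6.078933
y_3 = g(6.078933) = 5.885361

5.8854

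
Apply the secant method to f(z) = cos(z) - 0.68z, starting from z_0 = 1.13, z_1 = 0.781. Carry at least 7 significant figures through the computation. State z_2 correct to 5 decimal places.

f(z_0) = -0.341740, f(z_1) = 0.179130
z_2 = 0.781000 - (0.179130)·(0.781000 - 1.130000)/(0.179130 - (-0.341740)) = 0.901023; f(z_2) = 0.008113

0.90102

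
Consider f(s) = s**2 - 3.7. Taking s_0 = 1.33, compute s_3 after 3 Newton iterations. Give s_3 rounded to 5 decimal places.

f'(s) = 2s
s_0 = 1.330000: f = -1.931100, f' = 2.660000 → s_1 = 1.330000 - (-1.931100)/(2.660000) = 2.055977
s_1 = 2.055977: f = 0.527043, f' = 4.111955 → s_2 = 2.055977 - (0.527043)/(4.111955) = 1.927804
s_2 = 1.927804: f = 0.016428, f' = 3.855608 → s_3 = 1.927804 - (0.016428)/(3.855608) = 1.923543

1.92354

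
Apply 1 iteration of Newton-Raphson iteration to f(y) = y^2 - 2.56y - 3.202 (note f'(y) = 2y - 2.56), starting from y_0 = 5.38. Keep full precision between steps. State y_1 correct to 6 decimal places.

y_0 = 5.380000: f = 11.969600, f' = 8.200000 → y_1 = 5.380000 - (11.969600)/(8.200000) = 3.920293

3.920293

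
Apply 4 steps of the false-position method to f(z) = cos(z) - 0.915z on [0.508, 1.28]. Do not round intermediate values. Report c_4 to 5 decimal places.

f(0.508000) = 0.408899, f(1.280000) = -0.884485
step 1: c = 0.752065, f(c) = 0.042140 > 0 → new bracket [0.752065, 1.280000]
step 2: c = 0.776074, f(c) = 0.003561 > 0 → new bracket [0.776074, 1.280000]
step 3: c = 0.778095, f(c) = 0.000295 > 0 → new bracket [0.778095, 1.280000]
step 4: c = 0.778262, f(c) = 0.000024 > 0 → new bracket [0.778262, 1.280000]

0.77826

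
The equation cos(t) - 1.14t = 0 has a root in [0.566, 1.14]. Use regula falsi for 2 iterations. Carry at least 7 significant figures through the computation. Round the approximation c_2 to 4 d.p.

f(0.566000) = 0.198813, f(1.140000) = -0.882005
step 1: c = 0.671585, f(c) = 0.017229 > 0 → new bracket [0.671585, 1.140000]
step 2: c = 0.680560, f(c) = 0.001382 > 0 → new bracket [0.680560, 1.140000]

0.6806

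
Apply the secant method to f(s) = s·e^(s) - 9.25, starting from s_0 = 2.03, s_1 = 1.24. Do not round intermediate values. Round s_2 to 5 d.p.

1.59110

Secant update: s_(k+1) = s_k − f(s_k)·(s_k − s_(k-1))/(f(s_k) − f(s_(k-1))).
f(s_0) = 6.206595, f(s_1) = -4.965039
s_2 = 1.240000 - (-4.965039)·(1.240000 - 2.030000)/(-4.965039 - (6.206595)) = 1.591102; f(s_2) = -1.439035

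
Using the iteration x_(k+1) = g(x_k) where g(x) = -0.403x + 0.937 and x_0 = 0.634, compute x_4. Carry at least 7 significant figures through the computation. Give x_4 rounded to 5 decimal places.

x_1 = g(0.634000) = 0.681498
x_2 = g(0.681498) = 0.662356
x_3 = g(0.662356) = 0.670070
x_4 = g(0.670070) = 0.666962

0.66696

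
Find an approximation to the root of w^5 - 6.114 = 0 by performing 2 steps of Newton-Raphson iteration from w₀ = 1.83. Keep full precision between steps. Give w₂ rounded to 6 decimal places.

1.458138

Newton update: w ← w − f(w)/f'(w).
f'(w) = 5w⁴
w_0 = 1.830000: f = 14.409690, f' = 56.075656 → w_1 = 1.830000 - (14.409690)/(56.075656) = 1.573031
w_1 = 1.573031: f = 3.517341, f' = 30.613954 → w_2 = 1.573031 - (3.517341)/(30.613954) = 1.458138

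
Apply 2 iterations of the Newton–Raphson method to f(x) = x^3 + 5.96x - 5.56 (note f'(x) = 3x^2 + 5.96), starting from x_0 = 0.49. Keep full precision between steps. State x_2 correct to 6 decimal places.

0.835479

x_0 = 0.490000: f = -2.521951, f' = 6.680300 → x_1 = 0.490000 - (-2.521951)/(6.680300) = 0.867521
x_1 = 0.867521: f = 0.263312, f' = 8.217776 → x_2 = 0.867521 - (0.263312)/(8.217776) = 0.835479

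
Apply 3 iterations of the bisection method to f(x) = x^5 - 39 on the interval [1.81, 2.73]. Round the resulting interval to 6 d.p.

f(1.810000) = -19.573576, f(2.730000) = 112.639811 (opposite signs)
step 1: m = 2.270000, f(m) = 21.273899 > 0 → root in [1.810000, 2.270000]
step 2: m = 2.040000, f(m) = -3.669414 < 0 → root in [2.040000, 2.270000]
step 3: m = 2.155000, f(m) = 7.476816 > 0 → root in [2.040000, 2.155000]

[2.040000, 2.155000]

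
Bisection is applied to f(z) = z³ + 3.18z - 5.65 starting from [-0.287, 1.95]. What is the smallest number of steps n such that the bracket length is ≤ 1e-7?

25

Initial width b − a = 1.95 − -0.287 = 2.237000.
After n steps the width is (b−a)/2^n; need (b−a)/2^n ≤ 1e-7.
So n ≥ log₂(2.237000/1e-7) = log₂(22370000.0000) ≈ 24.4151.
Hence n = 25.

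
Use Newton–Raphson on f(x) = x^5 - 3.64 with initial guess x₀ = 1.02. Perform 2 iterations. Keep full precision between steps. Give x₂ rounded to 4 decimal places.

1.3391

f'(x) = 5x⁴
x_0 = 1.020000: f = -2.535919, f' = 5.412161 → x_1 = 1.020000 - (-2.535919)/(5.412161) = 1.488559
x_1 = 1.488559: f = 3.668545, f' = 24.549054 → x_2 = 1.488559 - (3.668545)/(24.549054) = 1.339122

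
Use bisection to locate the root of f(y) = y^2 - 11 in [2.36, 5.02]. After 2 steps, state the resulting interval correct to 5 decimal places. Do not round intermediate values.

[3.02500, 3.69000]

f(2.360000) = -5.430400, f(5.020000) = 14.200400 (opposite signs)
step 1: m = 3.690000, f(m) = 2.616100 > 0 → root in [2.360000, 3.690000]
step 2: m = 3.025000, f(m) = -1.849375 < 0 → root in [3.025000, 3.690000]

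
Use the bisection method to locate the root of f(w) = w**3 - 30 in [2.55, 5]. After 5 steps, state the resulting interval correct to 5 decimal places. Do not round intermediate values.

[3.08594, 3.16250]

f(2.550000) = -13.418625, f(5.000000) = 95.000000 (opposite signs)
step 1: m = 3.775000, f(m) = 23.796109 > 0 → root in [2.550000, 3.775000]
step 2: m = 3.162500, f(m) = 1.629447 > 0 → root in [2.550000, 3.162500]
step 3: m = 2.856250, f(m) = -6.698244 < 0 → root in [2.856250, 3.162500]
step 4: m = 3.009375, f(m) = -2.746083 < 0 → root in [3.009375, 3.162500]
step 5: m = 3.085937, f(m) = -0.612586 < 0 → root in [3.085937, 3.162500]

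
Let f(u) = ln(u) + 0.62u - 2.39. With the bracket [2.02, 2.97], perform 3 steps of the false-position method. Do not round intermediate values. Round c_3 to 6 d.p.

False-position update: c = (a·f(b) − b·f(a))/(f(b) − f(a)); replace the endpoint whose sign matches f(c).
f(2.020000) = -0.434502, f(2.970000) = 0.539962
step 1: c = 2.443594, f(c) = 0.018498 > 0 → new bracket [2.020000, 2.443594]
step 2: c = 2.426297, f(c) = 0.000670 > 0 → new bracket [2.020000, 2.426297]
step 3: c = 2.425671, f(c) = 0.000024 > 0 → new bracket [2.020000, 2.425671]

2.425671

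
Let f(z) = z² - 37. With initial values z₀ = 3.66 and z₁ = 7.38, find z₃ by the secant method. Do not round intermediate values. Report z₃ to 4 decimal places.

6.0547

f(z_0) = -23.604400, f(z_1) = 17.464400
z_2 = 7.380000 - (17.464400)·(7.380000 - 3.660000)/(17.464400 - (-23.604400)) = 5.798080; f(z_2) = -3.382272
z_3 = 5.798080 - (-3.382272)·(5.798080 - 7.380000)/(-3.382272 - (17.464400)) = 6.054739; f(z_3) = -0.340140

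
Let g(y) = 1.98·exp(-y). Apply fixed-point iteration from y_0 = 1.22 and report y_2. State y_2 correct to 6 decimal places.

1.103560

y_1 = g(1.220000) = 0.584556
y_2 = g(0.584556) = 1.103560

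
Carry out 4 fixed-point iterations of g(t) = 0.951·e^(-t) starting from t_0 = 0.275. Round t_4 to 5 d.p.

0.52230

t_1 = g(0.275000) = 0.722353
t_2 = g(0.722353) = 0.461813
t_3 = g(0.461813) = 0.599263
t_4 = g(0.599263) = 0.522305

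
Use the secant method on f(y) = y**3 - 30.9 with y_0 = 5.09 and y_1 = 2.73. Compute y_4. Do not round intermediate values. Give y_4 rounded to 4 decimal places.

3.1363

Secant update: y_(k+1) = y_k − f(y_k)·(y_k − y_(k-1))/(f(y_k) − f(y_(k-1))).
f(y_0) = 100.972229, f(y_1) = -10.553583
y_2 = 2.730000 - (-10.553583)·(2.730000 - 5.090000)/(-10.553583 - (100.972229)) = 2.953325; f(y_2) = -5.140730
y_3 = 2.953325 - (-5.140730)·(2.953325 - 2.730000)/(-5.140730 - (-10.553583)) = 3.165422; f(y_3) = 0.817198
y_4 = 3.165422 - (0.817198)·(3.165422 - 2.953325)/(0.817198 - (-5.140730)) = 3.136330; f(y_4) = -0.049273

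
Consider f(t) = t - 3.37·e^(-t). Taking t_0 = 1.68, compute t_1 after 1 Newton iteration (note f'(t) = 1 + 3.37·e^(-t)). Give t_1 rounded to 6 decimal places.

t_0 = 1.680000: f = 1.051920, f' = 1.628080 → t_1 = 1.680000 - (1.051920)/(1.628080) = 1.033890

1.033890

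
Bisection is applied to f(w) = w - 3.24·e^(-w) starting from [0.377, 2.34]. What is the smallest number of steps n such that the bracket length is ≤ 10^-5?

18

Initial width b − a = 2.34 − 0.377 = 1.963000.
After n steps the width is (b−a)/2^n; need (b−a)/2^n ≤ 10^-5.
So n ≥ log₂(1.963000/10^-5) = log₂(196300.0000) ≈ 17.5827.
Hence n = 18.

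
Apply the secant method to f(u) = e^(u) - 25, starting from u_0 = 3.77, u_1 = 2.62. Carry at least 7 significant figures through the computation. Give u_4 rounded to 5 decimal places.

3.21435

Secant update: u_(k+1) = u_k − f(u_k)·(u_k − u_(k-1))/(f(u_k) − f(u_(k-1))).
f(u_0) = 18.380065, f(u_1) = -11.264276
u_2 = 2.620000 - (-11.264276)·(2.620000 - 3.770000)/(-11.264276 - (18.380065)) = 3.056978; f(u_2) = -3.736803
u_3 = 3.056978 - (-3.736803)·(3.056978 - 2.620000)/(-3.736803 - (-11.264276)) = 3.273903; f(u_3) = 1.414235
u_4 = 3.273903 - (1.414235)·(3.273903 - 3.056978)/(1.414235 - (-3.736803)) = 3.214345; f(u_4) = -0.113002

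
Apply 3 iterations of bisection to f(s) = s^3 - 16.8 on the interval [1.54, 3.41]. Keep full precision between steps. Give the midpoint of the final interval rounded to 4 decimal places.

f(1.540000) = -13.147736, f(3.410000) = 22.851821 (opposite signs)
step 1: m = 2.475000, f(m) = -1.639078 < 0 → root in [2.475000, 3.410000]
step 2: m = 2.942500, f(m) = 8.677066 > 0 → root in [2.475000, 2.942500]
step 3: m = 2.708750, f(m) = 3.074983 > 0 → root in [2.475000, 2.708750]
Midpoint of [2.475000, 2.708750] = 2.591875

2.5919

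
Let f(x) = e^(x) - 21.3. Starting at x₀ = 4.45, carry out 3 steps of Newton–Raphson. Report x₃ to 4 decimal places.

3.0720

f'(x) = e^(x)
x_0 = 4.450000: f = 64.326944, f' = 85.626944 → x_1 = 4.450000 - (64.326944)/(85.626944) = 3.698753
x_1 = 3.698753: f = 19.096917, f' = 40.396917 → x_2 = 3.698753 - (19.096917)/(40.396917) = 3.226021
x_2 = 3.226021: f = 3.879280, f' = 25.179280 → x_3 = 3.226021 - (3.879280)/(25.179280) = 3.071955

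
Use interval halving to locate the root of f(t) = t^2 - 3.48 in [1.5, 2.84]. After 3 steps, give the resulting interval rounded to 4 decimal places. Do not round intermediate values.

f(1.500000) = -1.230000, f(2.840000) = 4.585600 (opposite signs)
step 1: m = 2.170000, f(m) = 1.228900 > 0 → root in [1.500000, 2.170000]
step 2: m = 1.835000, f(m) = -0.112775 < 0 → root in [1.835000, 2.170000]
step 3: m = 2.002500, f(m) = 0.530006 > 0 → root in [1.835000, 2.002500]

[1.8350, 2.0025]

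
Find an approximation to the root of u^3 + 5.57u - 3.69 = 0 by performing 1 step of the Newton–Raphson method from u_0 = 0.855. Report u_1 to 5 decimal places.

0.63635

f'(u) = 3u^2 + 5.57
u_0 = 0.855000: f = 1.697376, f' = 7.763075 → u_1 = 0.855000 - (1.697376)/(7.763075) = 0.636353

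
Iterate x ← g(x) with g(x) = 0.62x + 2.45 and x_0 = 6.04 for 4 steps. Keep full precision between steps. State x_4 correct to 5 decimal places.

6.38717

x_1 = g(6.040000) = 6.194800
x_2 = g(6.194800) = 6.290776
x_3 = g(6.290776) = 6.350281
x_4 = g(6.350281) = 6.387174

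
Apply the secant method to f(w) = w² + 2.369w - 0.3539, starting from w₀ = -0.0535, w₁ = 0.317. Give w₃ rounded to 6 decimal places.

Secant update: w_(k+1) = w_k − f(w_k)·(w_k − w_(k-1))/(f(w_k) − f(w_(k-1))).
f(w_0) = -0.477779, f(w_1) = 0.497562
w_2 = 0.317000 - (0.497562)·(0.317000 - -0.053500)/(0.497562 - (-0.477779)) = 0.127993; f(w_2) = -0.034303
w_3 = 0.127993 - (-0.034303)·(0.127993 - 0.317000)/(-0.034303 - (0.497562)) = 0.140183; f(w_3) = -0.002155

0.140183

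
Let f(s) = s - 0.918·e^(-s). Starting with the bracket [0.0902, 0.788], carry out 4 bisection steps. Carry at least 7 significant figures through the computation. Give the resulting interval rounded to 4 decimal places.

f(0.090200) = -0.748621, f(0.788000) = 0.370536 (opposite signs)
step 1: m = 0.439100, f(m) = -0.152658 < 0 → root in [0.439100, 0.788000]
step 2: m = 0.613550, f(m) = 0.116521 > 0 → root in [0.439100, 0.613550]
step 3: m = 0.526325, f(m) = -0.016004 < 0 → root in [0.526325, 0.613550]
step 4: m = 0.569937, f(m) = 0.050753 > 0 → root in [0.526325, 0.569937]

[0.5263, 0.5699]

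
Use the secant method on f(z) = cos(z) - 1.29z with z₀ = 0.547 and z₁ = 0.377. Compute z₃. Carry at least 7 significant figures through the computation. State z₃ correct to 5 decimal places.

0.62721

f(z_0) = 0.148459, f(z_1) = 0.443443
z_2 = 0.377000 - (0.443443)·(0.377000 - 0.547000)/(0.443443 - (0.148459)) = 0.632557; f(z_2) = -0.009480
z_3 = 0.632557 - (-0.009480)·(0.632557 - 0.377000)/(-0.009480 - (0.443443)) = 0.627208; f(z_3) = 0.000571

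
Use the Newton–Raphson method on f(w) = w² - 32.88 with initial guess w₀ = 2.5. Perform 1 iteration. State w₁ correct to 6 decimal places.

Newton update: w ← w − f(w)/f'(w).
f'(w) = 2w
w_0 = 2.500000: f = -26.630000, f' = 5.000000 → w_1 = 2.500000 - (-26.630000)/(5.000000) = 7.826000

7.826000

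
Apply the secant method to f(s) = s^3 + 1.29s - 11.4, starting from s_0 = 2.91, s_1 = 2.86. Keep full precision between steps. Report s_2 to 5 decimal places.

2.26278

f(s_0) = 16.996071, f(s_1) = 15.683056
s_2 = 2.860000 - (15.683056)·(2.860000 - 2.910000)/(15.683056 - (16.996071)) = 2.262785; f(s_2) = 3.104888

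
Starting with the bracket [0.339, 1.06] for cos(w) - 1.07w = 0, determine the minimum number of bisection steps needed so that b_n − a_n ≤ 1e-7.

Initial width b − a = 1.06 − 0.339 = 0.721000.
After n steps the width is (b−a)/2^n; need (b−a)/2^n ≤ 1e-7.
So n ≥ log₂(0.721000/1e-7) = log₂(7210000.0000) ≈ 22.7816.
Hence n = 23.

23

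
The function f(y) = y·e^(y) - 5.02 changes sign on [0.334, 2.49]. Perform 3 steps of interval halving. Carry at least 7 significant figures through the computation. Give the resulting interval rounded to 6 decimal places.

f(0.334000) = -4.553555, f(2.490000) = 25.012578 (opposite signs)
step 1: m = 1.412000, f(m) = 0.775068 > 0 → root in [0.334000, 1.412000]
step 2: m = 0.873000, f(m) = -2.929966 < 0 → root in [0.873000, 1.412000]
step 3: m = 1.142500, f(m) = -1.438725 < 0 → root in [1.142500, 1.412000]

[1.142500, 1.412000]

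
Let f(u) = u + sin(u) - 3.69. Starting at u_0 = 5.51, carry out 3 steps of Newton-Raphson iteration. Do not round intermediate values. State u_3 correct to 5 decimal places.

f'(u) = 1 + cos(u)
u_0 = 5.510000: f = 1.121582, f' = 1.715690 → u_1 = 5.510000 - (1.121582)/(1.715690) = 4.856279
u_1 = 4.856279: f = 0.176614, f' = 1.143394 → u_2 = 4.856279 - (0.176614)/(1.143394) = 4.701815
u_2 = 4.701815: f = 0.011871, f' = 0.989426 → u_3 = 4.701815 - (0.011871)/(0.989426) = 4.689817

4.68982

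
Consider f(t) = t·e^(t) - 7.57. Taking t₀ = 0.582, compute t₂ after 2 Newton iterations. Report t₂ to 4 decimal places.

2.2536

Newton update: t ← t − f(t)/f'(t).
f'(t) = (t + 1)·e^(t)
t_0 = 0.582000: f = -6.528445, f' = 2.831169 → t_1 = 0.582000 - (-6.528445)/(2.831169) = 2.887918
t_1 = 2.887918: f = 44.285126, f' = 69.811013 → t_2 = 2.887918 - (44.285126)/(69.811013) = 2.253561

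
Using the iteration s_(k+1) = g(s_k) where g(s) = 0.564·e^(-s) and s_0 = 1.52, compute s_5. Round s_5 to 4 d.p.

s_1 = g(1.520000) = 0.123354
s_2 = g(0.123354) = 0.498548
s_3 = g(0.498548) = 0.342580
s_4 = g(0.342580) = 0.400404
s_5 = g(0.400404) = 0.377908

0.3779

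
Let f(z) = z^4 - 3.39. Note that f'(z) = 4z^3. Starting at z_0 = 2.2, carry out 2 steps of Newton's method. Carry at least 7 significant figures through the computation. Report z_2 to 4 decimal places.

Newton update: z ← z − f(z)/f'(z).
z_0 = 2.200000: f = 20.035600, f' = 42.592000 → z_1 = 2.200000 - (20.035600)/(42.592000) = 1.729592
z_1 = 1.729592: f = 5.559012, f' = 20.696233 → z_2 = 1.729592 - (5.559012)/(20.696233) = 1.460992

1.4610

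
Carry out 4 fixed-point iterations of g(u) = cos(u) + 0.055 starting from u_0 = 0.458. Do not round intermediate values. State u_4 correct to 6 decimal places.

0.707430

u_1 = g(0.458000) = 0.951939
u_2 = g(0.951939) = 0.635105
u_3 = g(0.635105) = 0.860009
u_4 = g(0.860009) = 0.707430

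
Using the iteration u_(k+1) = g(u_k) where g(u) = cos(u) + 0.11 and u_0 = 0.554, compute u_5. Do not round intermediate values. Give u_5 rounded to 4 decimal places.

u_1 = g(0.554000) = 0.960427
u_2 = g(0.960427) = 0.683170
u_3 = g(0.683170) = 0.885575
u_4 = g(0.885575) = 0.742844
u_5 = g(0.742844) = 0.846548

0.8465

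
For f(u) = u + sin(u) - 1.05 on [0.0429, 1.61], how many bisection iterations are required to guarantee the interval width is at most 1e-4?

Initial width b − a = 1.61 − 0.0429 = 1.567100.
After n steps the width is (b−a)/2^n; need (b−a)/2^n ≤ 1e-4.
So n ≥ log₂(1.567100/1e-4) = log₂(15671.0000) ≈ 13.9358.
Hence n = 14.

14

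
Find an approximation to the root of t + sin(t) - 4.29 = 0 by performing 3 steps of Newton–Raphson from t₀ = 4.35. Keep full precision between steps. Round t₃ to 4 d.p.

f'(t) = 1 + cos(t)
t_0 = 4.350000: f = -0.875053, f' = 0.645491 → t_1 = 4.350000 - (-0.875053)/(0.645491) = 5.705639
t_1 = 5.705639: f = 0.869669, f' = 1.837805 → t_2 = 5.705639 - (0.869669)/(1.837805) = 5.232428
t_2 = 5.232428: f = 0.074628, f' = 1.496914 → t_3 = 5.232428 - (0.074628)/(1.496914) = 5.182573

5.1826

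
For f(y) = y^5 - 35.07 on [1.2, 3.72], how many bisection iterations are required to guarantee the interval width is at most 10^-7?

25

Initial width b − a = 3.72 − 1.2 = 2.520000.
After n steps the width is (b−a)/2^n; need (b−a)/2^n ≤ 10^-7.
So n ≥ log₂(2.520000/10^-7) = log₂(25200000.0000) ≈ 24.5869.
Hence n = 25.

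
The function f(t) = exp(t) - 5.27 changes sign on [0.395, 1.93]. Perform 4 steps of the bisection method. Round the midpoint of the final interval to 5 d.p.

f(0.395000) = -3.785616, f(1.930000) = 1.619510 (opposite signs)
step 1: m = 1.162500, f(m) = -2.072082 < 0 → root in [1.162500, 1.930000]
step 2: m = 1.546250, f(m) = -0.576165 < 0 → root in [1.546250, 1.930000]
step 3: m = 1.738125, f(m) = 0.416671 > 0 → root in [1.546250, 1.738125]
step 4: m = 1.642188, f(m) = -0.103541 < 0 → root in [1.642188, 1.738125]
Midpoint of [1.642188, 1.738125] = 1.690156

1.69016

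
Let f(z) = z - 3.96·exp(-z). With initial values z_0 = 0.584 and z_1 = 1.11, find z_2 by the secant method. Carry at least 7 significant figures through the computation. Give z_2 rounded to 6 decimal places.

f(z_0) = -1.624346, f(z_1) = -0.195053
z_2 = 1.110000 - (-0.195053)·(1.110000 - 0.584000)/(-0.195053 - (-1.624346)) = 1.181782; f(z_2) = -0.032874

1.181782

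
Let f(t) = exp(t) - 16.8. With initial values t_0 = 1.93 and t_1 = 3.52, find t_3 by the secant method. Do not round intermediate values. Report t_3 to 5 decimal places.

Secant update: t_(k+1) = t_k − f(t_k)·(t_k − t_(k-1))/(f(t_k) − f(t_(k-1))).
f(t_0) = -9.910490, f(t_1) = 16.984428
t_2 = 3.520000 - (16.984428)·(3.520000 - 1.930000)/(16.984428 - (-9.910490)) = 2.515898; f(t_2) = -4.422281
t_3 = 2.515898 - (-4.422281)·(2.515898 - 3.520000)/(-4.422281 - (16.984428)) = 2.723329; f(t_3) = -1.569054

2.72333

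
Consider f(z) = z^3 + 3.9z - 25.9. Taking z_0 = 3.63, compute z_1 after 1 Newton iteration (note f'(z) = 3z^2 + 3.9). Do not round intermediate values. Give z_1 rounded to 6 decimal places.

2.799041

Newton update: z ← z − f(z)/f'(z).
z_0 = 3.630000: f = 36.089147, f' = 43.430700 → z_1 = 3.630000 - (36.089147)/(43.430700) = 2.799041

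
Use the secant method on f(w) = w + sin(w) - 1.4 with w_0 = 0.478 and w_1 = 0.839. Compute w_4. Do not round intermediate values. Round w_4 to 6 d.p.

Secant update: w_(k+1) = w_k − f(w_k)·(w_k − w_(k-1))/(f(w_k) − f(w_(k-1))).
f(w_0) = -0.461996, f(w_1) = 0.182975
w_2 = 0.839000 - (0.182975)·(0.839000 - 0.478000)/(0.182975 - (-0.461996)) = 0.736586; f(w_2) = 0.008349
w_3 = 0.736586 - (0.008349)·(0.736586 - 0.839000)/(0.008349 - (0.182975)) = 0.731690; f(w_3) = -0.000183
w_4 = 0.731690 - (-0.000183)·(0.731690 - 0.736586)/(-0.000183 - (0.008349)) = 0.731794; f(w_4) = 0.000000

0.731794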